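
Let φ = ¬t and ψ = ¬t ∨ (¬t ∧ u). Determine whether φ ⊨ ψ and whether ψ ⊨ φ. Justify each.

Equivalent; both directions hold.

(⟸) Assume the antecedent. If t is true, the antecedent cannot hold. If t is false, ¬t reduces to true regardless of the other variables. Either way ¬t holds.

(⟹) Assume the antecedent. If t is true, the antecedent cannot hold. If t is false, ¬t ∨ (¬t ∧ u) reduces to true regardless of the other variables. Either way ¬t ∨ (¬t ∧ u) holds.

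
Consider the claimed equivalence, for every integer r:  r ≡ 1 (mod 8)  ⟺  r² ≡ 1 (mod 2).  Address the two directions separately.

(⇒) Suppose r ≡ 1 (mod 8). Then r² ≡ 1² = 1 (mod 8), and since 2 ∣ 8, also r² ≡ 1 (mod 2).

(⇐) This fails: take r = 3. Then 3² = 9 ≡ 1 (mod 2), yet 3 ≡ 3 (mod 8), not 1.

(⇒) holds; (⇐) fails.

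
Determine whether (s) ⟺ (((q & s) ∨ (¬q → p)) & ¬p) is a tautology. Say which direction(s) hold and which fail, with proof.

Neither direction holds.

[⇒] This fails. Under s = T, q = F, p = F, the left side is true but the right side is false.

[⇐] This fails. Under s = F, q = T, p = F, the left side is false but the right side is true.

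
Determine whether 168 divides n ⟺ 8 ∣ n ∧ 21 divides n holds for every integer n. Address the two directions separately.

Both implications hold.

(⟹) If 168 ∣ n, write n = 168q. Since 168 = 21·8, n = 8·(21q), so 8 ∣ n; and since 168 = 8·21, n = 21·(8q), so 21 ∣ n.

(⟸) Suppose 8 ∣ n and 21 ∣ n. Any common multiple of 8 and 21 is a multiple of their lcm; here gcd(8, 21) = 1, so lcm(8, 21) = 8·21 = 168, so 168 ∣ n.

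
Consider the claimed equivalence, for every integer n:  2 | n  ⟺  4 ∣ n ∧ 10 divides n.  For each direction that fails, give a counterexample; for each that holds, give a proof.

(→) This fails: take n = 2. Certainly 2 ∣ 2, but 4 ∤ 2.

(←) Suppose 4 ∣ n and 10 ∣ n. Any common multiple of 4 and 10 is a multiple of their lcm; here lcm(4, 10) = 4·10/gcd(4, 10) = 40/2 = 20, so 20 ∣ n. Since 2 ∣ 20, it follows that 2 ∣ n.

Not equivalent: only (⇐) holds.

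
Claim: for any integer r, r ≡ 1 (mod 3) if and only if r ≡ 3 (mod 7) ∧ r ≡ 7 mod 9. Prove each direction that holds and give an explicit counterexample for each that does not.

(⇒) This fails: r = 1 gives 1 ≡ 1 (mod 3) but 1 ≡ 1 (mod 7), so the conjunction on the right does not hold.

(⇐) Conversely, if r ≡ 3 (mod 7) and r ≡ 7 (mod 9), then by the Chinese remainder theorem r ≡ 52 (mod 63). Since 52 ≡ 1 (mod 3) and 3 ∣ 63, we get r ≡ 1 (mod 3).

The forward direction fails; the converse holds.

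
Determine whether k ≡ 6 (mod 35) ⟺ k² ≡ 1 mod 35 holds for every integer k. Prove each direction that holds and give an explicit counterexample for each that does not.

[⇒] Suppose k ≡ 6 (mod 35). Write k = 35j + 6. Then (35j + 6)² = 1225j² + 420j + 36 = 35(35j² + 12j + 1) + 1, so k² ≡ 1 (mod 35).

[⇐] This fails: take k = 1. Then 1² = 1 ≡ 1 (mod 35), yet 1 ≡ 1 (mod 35), not 6.

Only the forward direction holds.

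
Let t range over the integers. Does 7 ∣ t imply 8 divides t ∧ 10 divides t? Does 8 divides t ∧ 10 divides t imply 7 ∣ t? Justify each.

(⟹) This fails: take t = 7. Certainly 7 ∣ 7, but 8 ∤ 7.

(⟸) This fails: take t = 40. Both 8 ∣ 40 and 10 ∣ 40, yet 40 is not a multiple of 7 (since 40 = 5·7 + 5), so 7 ∤ 40.

(⇒) fails and (⇐) fails.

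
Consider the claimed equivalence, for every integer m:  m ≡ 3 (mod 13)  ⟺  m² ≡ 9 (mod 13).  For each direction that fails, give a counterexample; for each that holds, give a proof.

(←) This fails: take m = 10. Then 10² = 100 ≡ 9 (mod 13), yet 10 ≡ 10 (mod 13), not 3.

(→) Suppose m ≡ 3 (mod 13). Write m = 13j + 3. Then (13j + 3)² = 169j² + 78j + 9 = 13(13j² + 6j) + 9, so m² ≡ 9 (mod 13).

(⇒) holds; (⇐) fails.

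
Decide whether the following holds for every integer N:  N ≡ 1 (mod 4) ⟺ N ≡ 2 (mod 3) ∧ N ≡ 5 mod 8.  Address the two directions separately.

(⟸) If N ≡ 2 (mod 3) and N ≡ 5 (mod 8), then by the Chinese remainder theorem N ≡ 5 (mod 24). Since 5 ≡ 1 (mod 4) and 4 ∣ 24, we get N ≡ 1 (mod 4).

(⟹) This fails: N = 1 gives 1 ≡ 1 (mod 4) but 1 ≡ 1 (mod 3), so the conjunction on the right does not hold.

Only the reverse direction holds.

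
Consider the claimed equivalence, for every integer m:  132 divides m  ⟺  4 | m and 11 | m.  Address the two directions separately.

(→) If 132 ∣ m, write m = 132q. Since 132 = 33·4, m = 4·(33q), so 4 ∣ m; and since 132 = 12·11, m = 11·(12q), so 11 ∣ m.

(←) This fails: take m = 44. Both 4 ∣ 44 and 11 ∣ 44, yet 44 is not a multiple of 132 (since 44 = 0·132 + 44), so 132 ∤ 44.

Only the forward implication holds.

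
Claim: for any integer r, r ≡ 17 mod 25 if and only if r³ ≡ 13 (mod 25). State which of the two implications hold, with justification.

Equivalent; both directions hold.

Converse. Suppose r³ ≡ 13 (mod 25). The only residue r in {0, …, 24} with r³ ≡ 13 (mod 25) is r = 17, so r ≡ 17 (mod 25).

Forward direction. Suppose r ≡ 17 mod 25. Write r = 25j + 17. Then (25j + 17)³ = 15625j³ + 31875j² + 21675j + 4913 = 25(625j³ + 1275j² + 867j + 196) + 13, so r³ ≡ 13 (mod 25).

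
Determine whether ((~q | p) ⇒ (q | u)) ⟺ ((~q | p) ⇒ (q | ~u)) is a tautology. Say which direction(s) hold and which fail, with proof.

Neither implication holds.

(⟹) This fails. Under p = F, q = F, u = T, the left side is true but the right side is false.

(⟸) This fails. Under p = F, q = F, u = F, the left side is false but the right side is true.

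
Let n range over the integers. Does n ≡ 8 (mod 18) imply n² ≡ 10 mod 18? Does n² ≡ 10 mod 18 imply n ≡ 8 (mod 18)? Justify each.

[⇐] This fails: take n = 10. Then 10² = 100 ≡ 10 (mod 18), yet 10 ≡ 10 (mod 18), not 8.

[⇒] Suppose n ≡ 8 (mod 18). Write n = 18j + 8. Then (18j + 8)² = 324j² + 288j + 64 = 18(18j² + 16j + 3) + 10, so n² ≡ 10 (mod 18).

The forward direction holds; the converse fails.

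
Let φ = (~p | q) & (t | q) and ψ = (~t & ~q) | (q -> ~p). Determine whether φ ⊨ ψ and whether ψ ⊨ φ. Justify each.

(⇒) fails and (⇐) fails.

(⟹) This fails. Under q = T, p = T, t = F, the left side is true but the right side is false.

(⟸) This fails. Under q = F, p = F, t = F, the left side is false but the right side is true.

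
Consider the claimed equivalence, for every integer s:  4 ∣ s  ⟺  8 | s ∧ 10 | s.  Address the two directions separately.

(⟹) This fails: take s = 4. Certainly 4 ∣ 4, but 8 ∤ 4.

(⟸) Suppose 8 ∣ s and 10 ∣ s. Any common multiple of 8 and 10 is a multiple of their lcm; here lcm(8, 10) = 8·10/gcd(8, 10) = 80/2 = 40, so 40 ∣ s. Since 4 ∣ 40, it follows that 4 ∣ s.

(⇒) fails; (⇐) holds.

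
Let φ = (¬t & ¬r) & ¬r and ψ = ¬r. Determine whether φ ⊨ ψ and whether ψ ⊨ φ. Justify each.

[⇒] Assume the antecedent. If r is true, the antecedent cannot hold. If r is false, ¬r reduces to true regardless of the other variables. Either way ¬r holds.

[⇐] This fails. Under r = F, t = T, the left side is false but the right side is true.

Only the forward implication holds.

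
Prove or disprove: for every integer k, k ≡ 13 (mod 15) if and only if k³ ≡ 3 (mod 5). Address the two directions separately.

(⇒) fails and (⇐) fails.

(→) This fails: take k = 13. Then 13 ≡ 13 (mod 15), but 13³ = 2197 ≡ 2 (mod 5), not 3.

(←) This fails: take k = 2. Then 2³ = 8 ≡ 3 (mod 5), yet 2 ≡ 2 (mod 15), not 13.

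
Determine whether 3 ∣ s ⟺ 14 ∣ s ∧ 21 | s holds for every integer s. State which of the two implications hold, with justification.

(⇒) fails; (⇐) holds.

Converse. Suppose 14 ∣ s and 21 ∣ s. Any common multiple of 14 and 21 is a multiple of their lcm; here lcm(14, 21) = 14·21/gcd(14, 21) = 294/7 = 42, so 42 ∣ s. Since 3 ∣ 42, it follows that 3 ∣ s.

Forward direction. This fails: take s = 3. Certainly 3 ∣ 3, but 14 ∤ 3.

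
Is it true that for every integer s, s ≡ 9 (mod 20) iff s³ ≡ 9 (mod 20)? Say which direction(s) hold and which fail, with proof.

Both directions hold.

(←) Suppose s³ ≡ 9 (mod 20). The only residue r in {0, …, 19} with r³ ≡ 9 (mod 20) is r = 9, so s ≡ 9 (mod 20).

(→) Suppose s ≡ 9 (mod 20). Write s = 20j + 9. Then (20j + 9)³ = 8000j³ + 10800j² + 4860j + 729 = 20(400j³ + 540j² + 243j + 36) + 9, so s³ ≡ 9 (mod 20).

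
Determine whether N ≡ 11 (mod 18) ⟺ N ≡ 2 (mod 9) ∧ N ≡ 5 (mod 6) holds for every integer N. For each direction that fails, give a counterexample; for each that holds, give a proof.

(⟹) Suppose N ≡ 11 (mod 18); write N = 18j + 11. Since 9 ∣ 18, reducing mod 9 gives N ≡ 11 ≡ 2 (mod 9); since 6 ∣ 18, reducing mod 6 gives N ≡ 11 ≡ 5 (mod 6).

(⟸) Conversely, if N ≡ 2 (mod 9) and N ≡ 5 (mod 6), then by the Chinese remainder theorem N ≡ 11 (mod 18). This is exactly N ≡ 11 (mod 18).

Both directions hold.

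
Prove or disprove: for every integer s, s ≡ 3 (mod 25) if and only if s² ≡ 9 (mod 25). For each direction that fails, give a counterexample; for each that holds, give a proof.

(⇒) Suppose s ≡ 3 (mod 25). Write s = 25j + 3. Then (25j + 3)² = 625j² + 150j + 9 = 25(25j² + 6j) + 9, so s² ≡ 9 (mod 25).

(⇐) This fails: take s = 22. Then 22² = 484 ≡ 9 (mod 25), yet 22 ≡ 22 (mod 25), not 3.

Only the forward direction holds.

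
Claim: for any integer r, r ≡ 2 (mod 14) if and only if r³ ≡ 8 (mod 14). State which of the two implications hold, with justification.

Not equivalent: only (⇒) holds.

(→) Suppose r ≡ 2 (mod 14). Write r = 14j + 2. Then (14j + 2)³ = 2744j³ + 1176j² + 168j + 8 = 14(196j³ + 84j² + 12j) + 8, so r³ ≡ 8 (mod 14).

(←) This fails: take r = 4. Then 4³ = 64 ≡ 8 (mod 14), yet 4 ≡ 4 (mod 14), not 2.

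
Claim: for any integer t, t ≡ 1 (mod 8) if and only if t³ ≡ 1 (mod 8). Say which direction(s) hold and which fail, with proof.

Both directions hold.

(→) Suppose t ≡ 1 (mod 8). Write t = 8j + 1. Then (8j + 1)³ = 512j³ + 192j² + 24j + 1 = 8(64j³ + 24j² + 3j) + 1, so t³ ≡ 1 (mod 8).

(←) Conversely, suppose t³ ≡ 1 (mod 8). The only residue r in {0, …, 7} with r³ ≡ 1 (mod 8) is r = 1, so t ≡ 1 (mod 8).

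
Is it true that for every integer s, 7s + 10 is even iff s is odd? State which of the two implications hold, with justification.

(⇒) fails and (⇐) fails.

(→) This fails: s = 4 gives 7s + 10 = 38, which is even, but 4 is even, not odd.

(←) This also fails: s = 5 is odd, but 7s + 10 = 45 is odd, not even.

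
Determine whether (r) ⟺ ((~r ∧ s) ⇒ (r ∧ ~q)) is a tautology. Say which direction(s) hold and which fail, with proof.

Only the forward direction holds.

(⟹) Assume the antecedent. If q is true, the antecedent forces (q = T, r = T, s = F) or (q = T, r = T, s = T), and (~r ∧ s) ⇒ (r ∧ ~q) holds there. If q is false, the antecedent forces (q = F, r = T, s = F) or (q = F, r = T, s = T), and (~r ∧ s) ⇒ (r ∧ ~q) holds there. Either way (~r ∧ s) ⇒ (r ∧ ~q) holds.

(⟸) This fails. Under q = F, r = F, s = F, the left side is false but the right side is true.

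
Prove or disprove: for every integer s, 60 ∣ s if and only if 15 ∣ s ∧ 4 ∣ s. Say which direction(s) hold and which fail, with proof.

(⇒) If 60 ∣ s, write s = 60q. Since 60 = 4·15, s = 15·(4q), so 15 ∣ s; and since 60 = 15·4, s = 4·(15q), so 4 ∣ s.

(⇐) Suppose 15 ∣ s and 4 ∣ s. Any common multiple of 15 and 4 is a multiple of their lcm; here gcd(15, 4) = 1, so lcm(15, 4) = 15·4 = 60, so 60 ∣ s.

Equivalent; both directions hold.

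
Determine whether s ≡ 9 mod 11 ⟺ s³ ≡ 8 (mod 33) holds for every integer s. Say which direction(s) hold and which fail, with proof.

Neither implication holds.

Forward direction. This fails: take s = 9. Then 9 ≡ 9 (mod 11), but 9³ = 729 ≡ 3 (mod 33), not 8.

Converse. This fails: take s = 2. Then 2³ = 8 ≡ 8 (mod 33), yet 2 ≡ 2 (mod 11), not 9.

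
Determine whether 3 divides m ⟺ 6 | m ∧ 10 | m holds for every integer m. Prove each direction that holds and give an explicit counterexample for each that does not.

(→) This fails: take m = 3. Certainly 3 ∣ 3, but 6 ∤ 3.

(←) Suppose 6 ∣ m and 10 ∣ m. Any common multiple of 6 and 10 is a multiple of their lcm; here lcm(6, 10) = 6·10/gcd(6, 10) = 60/2 = 30, so 30 ∣ m. Since 3 ∣ 30, it follows that 3 ∣ m.

Only the converse holds.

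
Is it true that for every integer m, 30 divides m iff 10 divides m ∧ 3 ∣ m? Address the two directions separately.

Equivalent; both directions hold.

(→) If 30 ∣ m, write m = 30q. Since 30 = 3·10, m = 10·(3q), so 10 ∣ m; and since 30 = 10·3, m = 3·(10q), so 3 ∣ m.

(←) Suppose 10 ∣ m and 3 ∣ m. Any common multiple of 10 and 3 is a multiple of their lcm; here gcd(10, 3) = 1, so lcm(10, 3) = 10·3 = 30, so 30 ∣ m.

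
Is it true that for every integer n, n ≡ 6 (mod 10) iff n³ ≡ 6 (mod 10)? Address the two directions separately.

(⇒) Suppose n ≡ 6 (mod 10). Write n = 10j + 6. Then (10j + 6)³ = 1000j³ + 1800j² + 1080j + 216 = 10(100j³ + 180j² + 108j + 21) + 6, so n³ ≡ 6 (mod 10).

(⇐) Conversely, suppose n³ ≡ 6 (mod 10). The only residue r in {0, …, 9} with r³ ≡ 6 (mod 10) is r = 6, so n ≡ 6 (mod 10).

Both directions hold; the statement is true.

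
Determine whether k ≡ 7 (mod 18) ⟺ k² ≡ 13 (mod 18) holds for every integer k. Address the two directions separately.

Only the forward direction holds.

(⟹) Suppose k ≡ 7 (mod 18). Write k = 18j + 7. Then (18j + 7)² = 324j² + 252j + 49 = 18(18j² + 14j + 2) + 13, so k² ≡ 13 (mod 18).

(⟸) This fails: take k = 11. Then 11² = 121 ≡ 13 (mod 18), yet 11 ≡ 11 (mod 18), not 7.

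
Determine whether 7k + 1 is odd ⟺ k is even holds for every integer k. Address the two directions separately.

(→) Suppose 7k + 1 is odd. Since 7 is odd, 7k and k have the same parity, so 7k + 1 ≡ k + 1 (mod 2). As 1 is odd, 7k + 1 is odd exactly when k is even. Thus k is even.

(←) Conversely, suppose k is even; write k = 2j. Then 7k + 1 = 7·(2j) + 1 = 2·7j + 1, which is odd.

Both implications hold.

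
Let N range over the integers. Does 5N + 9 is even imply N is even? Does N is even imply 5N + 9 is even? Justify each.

Forward direction. This fails: N = 1 gives 5N + 9 = 14, which is even, but 1 is odd, not even.

Converse. This also fails: N = 0 is even, but 5N + 9 = 9 is odd, not even.

Neither implication holds.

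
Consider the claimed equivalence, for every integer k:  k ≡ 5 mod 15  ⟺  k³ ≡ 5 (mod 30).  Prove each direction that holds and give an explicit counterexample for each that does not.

(→) This fails: take k = 20. Then 20 ≡ 5 (mod 15), but 20³ = 8000 ≡ 20 (mod 30), not 5.

(←) Conversely, the residues r modulo 30 with r³ ≡ 5 (mod 30) are exactly {5}, and each is ≡ 5 (mod 15).

(⇒) fails; (⇐) holds.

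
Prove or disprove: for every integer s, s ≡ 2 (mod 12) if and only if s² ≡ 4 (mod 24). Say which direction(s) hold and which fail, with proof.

(⟹) Suppose s ≡ 2 (mod 12). Working modulo 24, s ∈ {2, 14}; for each such r, r² ≡ 4 (mod 24).

(⟸) This fails: take s = 10. Then 10² = 100 ≡ 4 (mod 24), yet 10 ≡ 10 (mod 12), not 2.

Not equivalent: only (⇒) holds.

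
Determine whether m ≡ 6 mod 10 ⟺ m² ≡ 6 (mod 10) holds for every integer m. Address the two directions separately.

[⇐] This fails: take m = 4. Then 4² = 16 ≡ 6 (mod 10), yet 4 ≡ 4 (mod 10), not 6.

[⇒] Suppose m ≡ 6 mod 10. Write m = 10j + 6. Then (10j + 6)² = 100j² + 120j + 36 = 10(10j² + 12j + 3) + 6, so m² ≡ 6 (mod 10).

The forward direction holds; the converse fails.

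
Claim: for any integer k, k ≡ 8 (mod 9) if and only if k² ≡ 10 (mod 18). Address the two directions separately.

Both directions fail.

[⇒] This fails: take k = 17. Then 17 ≡ 8 (mod 9), but 17² = 289 ≡ 1 (mod 18), not 10.

[⇐] This fails: take k = 10. Then 10² = 100 ≡ 10 (mod 18), yet 10 ≡ 1 (mod 9), not 8.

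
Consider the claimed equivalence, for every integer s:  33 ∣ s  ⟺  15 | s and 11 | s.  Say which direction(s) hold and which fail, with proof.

Only the reverse direction holds.

(→) This fails: take s = 33. Certainly 33 ∣ 33, but 15 ∤ 33.

(←) Suppose 15 ∣ s and 11 ∣ s. Any common multiple of 15 and 11 is a multiple of their lcm; here gcd(15, 11) = 1, so lcm(15, 11) = 15·11 = 165, so 165 ∣ s. Since 33 ∣ 165, it follows that 33 ∣ s.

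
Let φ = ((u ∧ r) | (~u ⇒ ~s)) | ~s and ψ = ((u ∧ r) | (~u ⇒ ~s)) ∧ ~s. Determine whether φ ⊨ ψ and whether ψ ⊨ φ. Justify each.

Only the reverse direction holds.

Forward direction. This fails. Under r = F, u = T, s = T, the left side is true but the right side is false.

Converse. Assume the antecedent. If r is true, the antecedent forces (r = T, u = F, s = F) or (r = T, u = T, s = F), and ((u ∧ r) | (~u ⇒ ~s)) | ~s holds there. If r is false, the antecedent forces (r = F, u = F, s = F) or (r = F, u = T, s = F), and ((u ∧ r) | (~u ⇒ ~s)) | ~s holds there. Either way ((u ∧ r) | (~u ⇒ ~s)) | ~s holds.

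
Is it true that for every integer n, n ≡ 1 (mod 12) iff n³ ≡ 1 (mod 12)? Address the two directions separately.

(→) Suppose n ≡ 1 (mod 12). Write n = 12j + 1. Then (12j + 1)³ = 1728j³ + 432j² + 36j + 1 = 12(144j³ + 36j² + 3j) + 1, so n³ ≡ 1 (mod 12).

(←) Conversely, suppose n³ ≡ 1 (mod 12). The only residue r in {0, …, 11} with r³ ≡ 1 (mod 12) is r = 1, so n ≡ 1 (mod 12).

Both implications hold.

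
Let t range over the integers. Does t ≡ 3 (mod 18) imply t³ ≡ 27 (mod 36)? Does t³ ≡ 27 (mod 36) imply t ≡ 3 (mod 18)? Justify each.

(⇒) fails and (⇐) fails.

[⇒] This fails: take t = 21. Then 21 ≡ 3 (mod 18), but 21³ = 9261 ≡ 9 (mod 36), not 27.

[⇐] This fails: take t = 15. Then 15³ = 3375 ≡ 27 (mod 36), yet 15 ≡ 15 (mod 18), not 3.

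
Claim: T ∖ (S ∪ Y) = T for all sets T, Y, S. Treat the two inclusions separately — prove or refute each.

The sets are not equal: only the forward inclusion holds.

Forward inclusion. Let x ∈ T ∖ (S ∪ Y). Then x ∈ T and x ∉ Y, S, from which x ∈ T.

Reverse inclusion. This inclusion fails. Take T = {1}, Y = {1}, S = ∅; then 1 ∈ T but 1 ∉ T ∖ (S ∪ Y).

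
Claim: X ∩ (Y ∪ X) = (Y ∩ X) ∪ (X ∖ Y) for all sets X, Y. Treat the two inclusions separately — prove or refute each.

(⟹) Let x ∈ X ∩ (Y ∪ X). Then either x ∈ X and x ∉ Y; or x ∈ X ∩ Y. In each case x ∈ (Y ∩ X) ∪ (X ∖ Y), so X ∩ (Y ∪ X) ⊆ (Y ∩ X) ∪ (X ∖ Y).

(⟸) Let x ∈ (Y ∩ X) ∪ (X ∖ Y). Then either x ∈ X and x ∉ Y; or x ∈ X ∩ Y. In each case x ∈ X ∩ (Y ∪ X), so (Y ∩ X) ∪ (X ∖ Y) ⊆ X ∩ (Y ∪ X).

The two sets are equal.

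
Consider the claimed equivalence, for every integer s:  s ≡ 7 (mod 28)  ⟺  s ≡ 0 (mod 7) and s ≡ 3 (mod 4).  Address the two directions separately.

Forward direction. Suppose s ≡ 7 (mod 28); write s = 28j + 7. Since 7 ∣ 28, reducing mod 7 gives s ≡ 7 ≡ 0 (mod 7); since 4 ∣ 28, reducing mod 4 gives s ≡ 7 ≡ 3 (mod 4).

Converse. If s ≡ 0 (mod 7) and s ≡ 3 (mod 4), then by the Chinese remainder theorem s ≡ 7 (mod 28). This is exactly s ≡ 7 (mod 28).

The biconditional holds.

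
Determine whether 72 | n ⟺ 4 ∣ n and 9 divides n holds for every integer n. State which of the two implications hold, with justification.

[⇐] This fails: take n = 36. Both 4 ∣ 36 and 9 ∣ 36, yet 36 is not a multiple of 72 (since 36 = 0·72 + 36), so 72 ∤ 36.

[⇒] If 72 ∣ n, write n = 72q. Since 72 = 18·4, n = 4·(18q), so 4 ∣ n; and since 72 = 8·9, n = 9·(8q), so 9 ∣ n.

Not equivalent: only (⇒) holds.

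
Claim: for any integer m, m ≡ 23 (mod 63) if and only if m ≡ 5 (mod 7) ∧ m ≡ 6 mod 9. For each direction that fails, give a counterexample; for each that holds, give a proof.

(⇒) This fails: m = 23 gives 23 ≡ 23 (mod 63) but 23 ≡ 2 (mod 7), so the conjunction on the right does not hold.

(⇐) This fails: m = 33 satisfies both congruences on the right (33 ≡ 5 mod 7 and 33 ≡ 6 mod 9) yet 33 ≡ 33 (mod 63), not 23.

Neither direction holds.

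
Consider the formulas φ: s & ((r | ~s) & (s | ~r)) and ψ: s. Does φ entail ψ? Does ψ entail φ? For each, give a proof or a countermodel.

(⟸) This fails. Under s = T, r = F, the left side is false but the right side is true.

(⟹) Assume the antecedent. If s is true, s reduces to true regardless of the other variables. If s is false, the antecedent cannot hold. Either way s holds.

Only the forward implication holds.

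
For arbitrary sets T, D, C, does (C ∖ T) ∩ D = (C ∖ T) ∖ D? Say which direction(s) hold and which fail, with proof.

(⊆) This inclusion fails. Take T = ∅, D = {1}, C = {1}; then 1 ∈ (C ∖ T) ∩ D but 1 ∉ (C ∖ T) ∖ D.

(⊇) This inclusion fails. Take T = ∅, D = ∅, C = {1}; then 1 ∈ (C ∖ T) ∖ D but 1 ∉ (C ∖ T) ∩ D.

Neither inclusion holds.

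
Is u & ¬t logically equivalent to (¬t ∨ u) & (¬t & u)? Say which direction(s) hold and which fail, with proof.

Both implications hold.

Converse. Assume the antecedent. If u is true, the antecedent forces (u = T, t = F), and u & ¬t holds there. If u is false, the antecedent cannot hold. Either way u & ¬t holds.

Forward direction. Assume the antecedent. If u is true, the antecedent forces (u = T, t = F), and (¬t ∨ u) & (¬t & u) holds there. If u is false, the antecedent cannot hold. Either way (¬t ∨ u) & (¬t & u) holds.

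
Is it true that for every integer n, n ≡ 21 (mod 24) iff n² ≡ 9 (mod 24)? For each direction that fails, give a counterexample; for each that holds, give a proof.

Forward direction. Suppose n ≡ 21 (mod 24). Write n = 24j + 21. Then (24j + 21)² = 576j² + 1008j + 441 = 24(24j² + 42j + 18) + 9, so n² ≡ 9 (mod 24).

Converse. This fails: take n = 3. Then 3² = 9 ≡ 9 (mod 24), yet 3 ≡ 3 (mod 24), not 21.

(⇒) holds; (⇐) fails.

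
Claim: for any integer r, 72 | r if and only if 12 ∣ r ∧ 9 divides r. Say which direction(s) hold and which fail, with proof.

Only the forward implication holds.

Converse. This fails: take r = 36. Both 12 ∣ 36 and 9 ∣ 36, yet 36 is not a multiple of 72 (since 36 = 0·72 + 36), so 72 ∤ 36.

Forward direction. If 72 ∣ r, write r = 72q. Since 72 = 6·12, r = 12·(6q), so 12 ∣ r; and since 72 = 8·9, r = 9·(8q), so 9 ∣ r.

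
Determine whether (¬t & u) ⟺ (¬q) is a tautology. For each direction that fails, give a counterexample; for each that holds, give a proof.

[⇒] This fails. Under q = T, u = T, t = F, the left side is true but the right side is false.

[⇐] This fails. Under q = F, u = F, t = F, the left side is false but the right side is true.

(⇒) fails and (⇐) fails.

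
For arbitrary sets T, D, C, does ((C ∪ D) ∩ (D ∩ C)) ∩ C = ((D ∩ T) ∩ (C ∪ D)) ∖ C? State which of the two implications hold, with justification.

Forward inclusion. This inclusion fails. Take T = ∅, D = {1}, C = {1}; then 1 ∈ ((C ∪ D) ∩ (D ∩ C)) ∩ C but 1 ∉ ((D ∩ T) ∩ (C ∪ D)) ∖ C.

Reverse inclusion. This inclusion fails. Take T = {1}, D = {1}, C = ∅; then 1 ∈ ((D ∩ T) ∩ (C ∪ D)) ∖ C but 1 ∉ ((C ∪ D) ∩ (D ∩ C)) ∩ C.

(⊆) fails and (⊇) fails.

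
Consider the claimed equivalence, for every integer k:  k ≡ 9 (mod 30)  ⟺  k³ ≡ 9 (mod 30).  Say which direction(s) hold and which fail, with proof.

The biconditional holds.

(⇒) Suppose k ≡ 9 (mod 30). Write k = 30j + 9. Then (30j + 9)³ = 27000j³ + 24300j² + 7290j + 729 = 30(900j³ + 810j² + 243j + 24) + 9, so k³ ≡ 9 (mod 30).

(⇐) Conversely, suppose k³ ≡ 9 (mod 30). The only residue r in {0, …, 29} with r³ ≡ 9 (mod 30) is r = 9, so k ≡ 9 (mod 30).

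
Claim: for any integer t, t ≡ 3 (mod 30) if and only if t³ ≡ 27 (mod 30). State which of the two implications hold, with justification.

Both directions hold; the statement is true.

(⇐) Suppose t³ ≡ 27 (mod 30). The only residue r in {0, …, 29} with r³ ≡ 27 (mod 30) is r = 3, so t ≡ 3 (mod 30).

(⇒) Suppose t ≡ 3 (mod 30). Write t = 30j + 3. Then (30j + 3)³ = 27000j³ + 8100j² + 810j + 27 = 30(900j³ + 270j² + 27j) + 27, so t³ ≡ 27 (mod 30).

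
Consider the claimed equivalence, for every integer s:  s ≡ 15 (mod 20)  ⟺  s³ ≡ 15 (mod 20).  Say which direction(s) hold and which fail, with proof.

The biconditional holds.

[⇒] Suppose s ≡ 15 (mod 20). Write s = 20j + 15. Then (20j + 15)³ = 8000j³ + 18000j² + 13500j + 3375 = 20(400j³ + 900j² + 675j + 168) + 15, so s³ ≡ 15 (mod 20).

[⇐] Conversely, suppose s³ ≡ 15 (mod 20). The only residue r in {0, …, 19} with r³ ≡ 15 (mod 20) is r = 15, so s ≡ 15 (mod 20).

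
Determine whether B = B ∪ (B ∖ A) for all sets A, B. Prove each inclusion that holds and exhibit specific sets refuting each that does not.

The two sets are equal.

(⊆) Let x ∈ B. Then either x ∈ B and x ∉ A; or x ∈ A ∩ B. In each case x ∈ B ∪ (B ∖ A), so B ⊆ B ∪ (B ∖ A).

(⊇) Let x ∈ B ∪ (B ∖ A). Then either x ∈ B and x ∉ A; or x ∈ A ∩ B. In each case x ∈ B, so B ∪ (B ∖ A) ⊆ B.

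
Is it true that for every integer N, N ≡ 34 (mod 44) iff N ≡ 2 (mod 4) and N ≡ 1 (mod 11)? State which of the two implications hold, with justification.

Both implications hold.

Forward direction. Suppose N ≡ 34 (mod 44); write N = 44j + 34. Since 4 ∣ 44, reducing mod 4 gives N ≡ 34 ≡ 2 (mod 4); since 11 ∣ 44, reducing mod 11 gives N ≡ 34 ≡ 1 (mod 11).

Converse. If N ≡ 2 (mod 4) and N ≡ 1 (mod 11), then by the Chinese remainder theorem N ≡ 34 (mod 44). This is exactly N ≡ 34 (mod 44).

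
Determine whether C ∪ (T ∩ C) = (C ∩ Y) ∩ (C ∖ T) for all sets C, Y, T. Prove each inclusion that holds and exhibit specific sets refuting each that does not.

(⊆) fails; (⊇) holds.

(⟹) This inclusion fails. Take C = {1}, Y = ∅, T = ∅; then 1 ∈ C ∪ (T ∩ C) but 1 ∉ (C ∩ Y) ∩ (C ∖ T).

(⟸) Let x ∈ (C ∩ Y) ∩ (C ∖ T). Then x ∈ C ∩ Y and x ∉ T, from which x ∈ C ∪ (T ∩ C).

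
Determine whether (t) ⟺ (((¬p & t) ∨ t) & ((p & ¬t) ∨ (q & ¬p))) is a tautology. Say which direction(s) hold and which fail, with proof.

(←) Assume the antecedent. If p is true, the antecedent cannot hold. If p is false, the antecedent forces (p = F, t = T, q = T), and t holds there. Either way t holds.

(→) This fails. Under p = F, t = T, q = F, the left side is true but the right side is false.

Only the converse holds.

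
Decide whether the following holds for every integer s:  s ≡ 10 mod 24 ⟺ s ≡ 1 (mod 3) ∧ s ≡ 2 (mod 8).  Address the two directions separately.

Both directions hold; the statement is true.

(⇒) Suppose s ≡ 10 (mod 24); write s = 24j + 10. Since 3 ∣ 24, reducing mod 3 gives s ≡ 10 ≡ 1 (mod 3); since 8 ∣ 24, reducing mod 8 gives s ≡ 10 ≡ 2 (mod 8).

(⇐) Conversely, if s ≡ 1 (mod 3) and s ≡ 2 (mod 8), then by the Chinese remainder theorem s ≡ 10 (mod 24). This is exactly s ≡ 10 (mod 24).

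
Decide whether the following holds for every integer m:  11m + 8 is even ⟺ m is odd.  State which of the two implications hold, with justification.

(⇒) This fails: m = 0 gives 11m + 8 = 8, which is even, but 0 is even, not odd.

(⇐) This also fails: m = 3 is odd, but 11m + 8 = 41 is odd, not even.

(⇒) fails and (⇐) fails.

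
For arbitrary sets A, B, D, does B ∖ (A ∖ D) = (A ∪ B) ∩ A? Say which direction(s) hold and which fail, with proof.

Forward inclusion. This inclusion fails. Take A = ∅, B = {1}, D = ∅; then 1 ∈ B ∖ (A ∖ D) but 1 ∉ (A ∪ B) ∩ A.

Reverse inclusion. This inclusion fails. Take A = {1}, B = ∅, D = ∅; then 1 ∈ (A ∪ B) ∩ A but 1 ∉ B ∖ (A ∖ D).

Neither inclusion holds.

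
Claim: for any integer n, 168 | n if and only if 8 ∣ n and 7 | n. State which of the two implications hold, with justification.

(⇒) If 168 ∣ n, write n = 168q. Since 168 = 21·8, n = 8·(21q), so 8 ∣ n; and since 168 = 24·7, n = 7·(24q), so 7 ∣ n.

(⇐) This fails: take n = 56. Both 8 ∣ 56 and 7 ∣ 56, yet 56 is not a multiple of 168 (since 56 = 0·168 + 56), so 168 ∤ 56.

The forward direction holds; the converse fails.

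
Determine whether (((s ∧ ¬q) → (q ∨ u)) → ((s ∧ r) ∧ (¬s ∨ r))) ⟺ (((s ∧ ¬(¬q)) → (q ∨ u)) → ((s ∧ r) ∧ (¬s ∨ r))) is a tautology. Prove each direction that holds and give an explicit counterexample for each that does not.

[⇒] This fails. Under r = F, q = F, s = T, u = F, the left side is true but the right side is false.

[⇐] Assume the antecedent. If q is true, the antecedent forces (r = T, q = T, s = T, u = F) or (r = T, q = T, s = T, u = T), and the consequent holds there. If q is false, the antecedent forces (r = T, q = F, s = T, u = F) or (r = T, q = F, s = T, u = T), and the consequent holds there. Either way the consequent holds.

Only the reverse direction holds.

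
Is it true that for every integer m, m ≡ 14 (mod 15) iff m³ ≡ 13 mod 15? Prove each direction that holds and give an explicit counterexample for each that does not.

Neither direction holds.

(⇒) This fails: take m = 14. Then 14 ≡ 14 (mod 15), but 14³ = 2744 ≡ 14 (mod 15), not 13.

(⇐) This fails: take m = 7. Then 7³ = 343 ≡ 13 (mod 15), yet 7 ≡ 7 (mod 15), not 14.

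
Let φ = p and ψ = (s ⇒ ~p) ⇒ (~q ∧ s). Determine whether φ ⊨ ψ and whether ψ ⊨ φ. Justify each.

(⇒) This fails. Under p = T, s = F, q = F, the left side is true but the right side is false.

(⇐) This fails. Under p = F, s = T, q = F, the left side is false but the right side is true.

Neither implication holds.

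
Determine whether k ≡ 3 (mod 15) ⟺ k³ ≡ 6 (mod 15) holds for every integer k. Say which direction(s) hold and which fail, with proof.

(→) This fails: take k = 3. Then 3 ≡ 3 (mod 15), but 3³ = 27 ≡ 12 (mod 15), not 6.

(←) This fails: take k = 6. Then 6³ = 216 ≡ 6 (mod 15), yet 6 ≡ 6 (mod 15), not 3.

Neither direction holds.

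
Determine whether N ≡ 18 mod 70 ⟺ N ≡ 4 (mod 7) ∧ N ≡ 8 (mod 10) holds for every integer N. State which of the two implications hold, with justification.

Forward direction. Suppose N ≡ 18 (mod 70); write N = 70j + 18. Since 7 ∣ 70, reducing mod 7 gives N ≡ 18 ≡ 4 (mod 7); since 10 ∣ 70, reducing mod 10 gives N ≡ 18 ≡ 8 (mod 10).

Converse. If N ≡ 4 (mod 7) and N ≡ 8 (mod 10), then by the Chinese remainder theorem N ≡ 18 (mod 70). This is exactly N ≡ 18 (mod 70).

The biconditional holds.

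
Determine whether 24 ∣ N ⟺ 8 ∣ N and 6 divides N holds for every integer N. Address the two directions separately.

The biconditional holds.

(→) If 24 ∣ N, write N = 24q. Since 24 = 3·8, N = 8·(3q), so 8 ∣ N; and since 24 = 4·6, N = 6·(4q), so 6 ∣ N.

(←) Suppose 8 ∣ N and 6 ∣ N. Any common multiple of 8 and 6 is a multiple of their lcm; here lcm(8, 6) = 8·6/gcd(8, 6) = 48/2 = 24, so 24 ∣ N.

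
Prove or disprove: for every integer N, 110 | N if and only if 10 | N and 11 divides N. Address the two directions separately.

Both implications hold.

(⇒) If 110 ∣ N, write N = 110q. Since 110 = 11·10, N = 10·(11q), so 10 ∣ N; and since 110 = 10·11, N = 11·(10q), so 11 ∣ N.

(⇐) Suppose 10 ∣ N and 11 ∣ N. Any common multiple of 10 and 11 is a multiple of their lcm; here gcd(10, 11) = 1, so lcm(10, 11) = 10·11 = 110, so 110 ∣ N.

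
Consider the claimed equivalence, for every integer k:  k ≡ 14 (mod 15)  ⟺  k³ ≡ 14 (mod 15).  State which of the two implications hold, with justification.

(⟹) Suppose k ≡ 14 (mod 15). Write k = 15j + 14. Then (15j + 14)³ = 3375j³ + 9450j² + 8820j + 2744 = 15(225j³ + 630j² + 588j + 182) + 14, so k³ ≡ 14 (mod 15).

(⟸) Conversely, suppose k³ ≡ 14 (mod 15). The only residue r in {0, …, 14} with r³ ≡ 14 (mod 15) is r = 14, so k ≡ 14 (mod 15).

The biconditional holds.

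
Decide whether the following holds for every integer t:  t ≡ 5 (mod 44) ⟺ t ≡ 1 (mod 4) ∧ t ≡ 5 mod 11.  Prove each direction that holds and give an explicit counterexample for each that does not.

Both directions hold.

(→) Suppose t ≡ 5 (mod 44); write t = 44j + 5. Since 4 ∣ 44, reducing mod 4 gives t ≡ 5 ≡ 1 (mod 4); since 11 ∣ 44, reducing mod 11 gives t ≡ 5 (mod 11).

(←) Conversely, if t ≡ 1 (mod 4) and t ≡ 5 (mod 11), then by the Chinese remainder theorem t ≡ 5 (mod 44). This is exactly t ≡ 5 (mod 44).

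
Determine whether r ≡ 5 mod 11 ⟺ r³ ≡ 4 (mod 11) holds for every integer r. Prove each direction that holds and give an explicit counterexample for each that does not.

Both implications hold.

(→) Suppose r ≡ 5 mod 11. Write r = 11j + 5. Then (11j + 5)³ = 1331j³ + 1815j² + 825j + 125 = 11(121j³ + 165j² + 75j + 11) + 4, so r³ ≡ 4 (mod 11).

(←) For the converse, argue contrapositively. If r ≢ 5 (mod 11), then r is congruent to one of 0, 1, 2, 3, 4, 6, 7, 8, 9, 10 modulo 11, and these give r³ ≡ 0, 1, 8, 5, 9, 7, 2, 6, 3, 10 respectively — never 4.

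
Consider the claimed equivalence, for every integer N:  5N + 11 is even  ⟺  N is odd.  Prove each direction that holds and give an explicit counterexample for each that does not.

(→) Suppose 5N + 11 is even. Since 5 is odd, 5N and N have the same parity, so 5N + 11 ≡ N + 11 (mod 2). As 11 is odd, 5N + 11 is even exactly when N is odd. Thus N is odd.

(←) Conversely, suppose N is odd; write N = 2j + 1. Then 5N + 11 = 5·(2j + 1) + 11 = 2·5j + 16, which is even.

Both directions hold; the statement is true.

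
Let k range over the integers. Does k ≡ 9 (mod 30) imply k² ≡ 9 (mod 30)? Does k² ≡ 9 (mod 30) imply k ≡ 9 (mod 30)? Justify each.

Neither direction holds.

(⇒) This fails: take k = 9. Then 9 ≡ 9 (mod 30), but 9² = 81 ≡ 21 (mod 30), not 9.

(⇐) This fails: take k = 3. Then 3² = 9 ≡ 9 (mod 30), yet 3 ≡ 3 (mod 30), not 9.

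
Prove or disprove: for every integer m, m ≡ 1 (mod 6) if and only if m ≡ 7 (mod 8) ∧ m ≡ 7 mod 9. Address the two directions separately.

(⇐) If m ≡ 7 (mod 8) and m ≡ 7 (mod 9), then by the Chinese remainder theorem m ≡ 7 (mod 72). Since 7 ≡ 1 (mod 6) and 6 ∣ 72, we get m ≡ 1 (mod 6).

(⇒) This fails: m = 1 gives 1 ≡ 1 (mod 6) but 1 ≡ 1 (mod 8), so the conjunction on the right does not hold.

Only the converse holds.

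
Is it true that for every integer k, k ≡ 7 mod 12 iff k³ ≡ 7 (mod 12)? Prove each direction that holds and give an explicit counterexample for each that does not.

[⇒] Suppose k ≡ 7 mod 12. Write k = 12j + 7. Then (12j + 7)³ = 1728j³ + 3024j² + 1764j + 343 = 12(144j³ + 252j² + 147j + 28) + 7, so k³ ≡ 7 (mod 12).

[⇐] For the converse, argue contrapositively. If k ≢ 7 (mod 12), then k is congruent to one of 0, 1, 2, 3, 4, 5, 6, 8, 9, 10, 11 modulo 12, and these give k³ ≡ 0, 1, 8, 3, 4, 5, 0, 8, 9, 4, 11 respectively — never 7.

Equivalent; both directions hold.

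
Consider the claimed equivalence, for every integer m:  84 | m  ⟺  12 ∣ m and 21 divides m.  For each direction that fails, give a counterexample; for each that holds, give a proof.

[⇐] Suppose 12 ∣ m and 21 ∣ m. Any common multiple of 12 and 21 is a multiple of their lcm; here lcm(12, 21) = 12·21/gcd(12, 21) = 252/3 = 84, so 84 ∣ m.

[⇒] If 84 ∣ m, write m = 84q. Since 84 = 7·12, m = 12·(7q), so 12 ∣ m; and since 84 = 4·21, m = 21·(4q), so 21 ∣ m.

The biconditional holds.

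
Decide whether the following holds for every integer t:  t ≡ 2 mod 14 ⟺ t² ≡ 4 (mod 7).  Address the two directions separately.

Only the forward implication holds.

(⟸) This fails: take t = 5. Then 5² = 25 ≡ 4 (mod 7), yet 5 ≡ 5 (mod 14), not 2.

(⟹) Suppose t ≡ 2 (mod 14). Then t² ≡ 2² = 4 (mod 14), and since 7 ∣ 14, also t² ≡ 4 (mod 7).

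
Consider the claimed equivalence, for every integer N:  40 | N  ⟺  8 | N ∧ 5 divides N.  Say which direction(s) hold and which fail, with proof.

(⟸) Suppose 8 ∣ N and 5 ∣ N. Any common multiple of 8 and 5 is a multiple of their lcm; here gcd(8, 5) = 1, so lcm(8, 5) = 8·5 = 40, so 40 ∣ N.

(⟹) If 40 ∣ N, write N = 40q. Since 40 = 5·8, N = 8·(5q), so 8 ∣ N; and since 40 = 8·5, N = 5·(8q), so 5 ∣ N.

Both directions hold; the statement is true.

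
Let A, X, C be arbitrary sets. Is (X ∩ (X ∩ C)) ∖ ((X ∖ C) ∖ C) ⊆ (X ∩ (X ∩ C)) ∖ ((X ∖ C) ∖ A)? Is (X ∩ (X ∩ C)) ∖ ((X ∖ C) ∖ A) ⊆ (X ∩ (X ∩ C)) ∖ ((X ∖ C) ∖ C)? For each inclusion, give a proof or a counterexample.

Both inclusions hold.

Forward inclusion. Let x ∈ (X ∩ (X ∩ C)) ∖ ((X ∖ C) ∖ C). Then either x ∈ X ∩ C and x ∉ A; or x ∈ A ∩ X ∩ C. In each case x ∈ (X ∩ (X ∩ C)) ∖ ((X ∖ C) ∖ A), so (X ∩ (X ∩ C)) ∖ ((X ∖ C) ∖ C) ⊆ (X ∩ (X ∩ C)) ∖ ((X ∖ C) ∖ A).

Reverse inclusion. Let x ∈ (X ∩ (X ∩ C)) ∖ ((X ∖ C) ∖ A). Then either x ∈ X ∩ C and x ∉ A; or x ∈ A ∩ X ∩ C. In each case x ∈ (X ∩ (X ∩ C)) ∖ ((X ∖ C) ∖ C), so (X ∩ (X ∩ C)) ∖ ((X ∖ C) ∖ A) ⊆ (X ∩ (X ∩ C)) ∖ ((X ∖ C) ∖ C).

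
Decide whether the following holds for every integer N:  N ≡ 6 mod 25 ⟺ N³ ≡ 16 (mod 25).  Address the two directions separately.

Equivalent; both directions hold.

(⟹) Suppose N ≡ 6 mod 25. Write N = 25j + 6. Then (25j + 6)³ = 15625j³ + 11250j² + 2700j + 216 = 25(625j³ + 450j² + 108j + 8) + 16, so N³ ≡ 16 (mod 25).

(⟸) Conversely, suppose N³ ≡ 16 (mod 25). The only residue r in {0, …, 24} with r³ ≡ 16 (mod 25) is r = 6, so N ≡ 6 (mod 25).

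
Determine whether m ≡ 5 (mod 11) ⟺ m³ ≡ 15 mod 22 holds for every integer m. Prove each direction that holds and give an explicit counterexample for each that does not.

[⇒] This fails: take m = 16. Then 16 ≡ 5 (mod 11), but 16³ = 4096 ≡ 4 (mod 22), not 15.

[⇐] Conversely, the residues r modulo 22 with r³ ≡ 15 (mod 22) are exactly {5}, and each is ≡ 5 (mod 11).

Only the converse holds.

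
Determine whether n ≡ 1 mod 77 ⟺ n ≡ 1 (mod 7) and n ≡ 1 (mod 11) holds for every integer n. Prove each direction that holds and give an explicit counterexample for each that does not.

[⇒] Suppose n ≡ 1 (mod 77); write n = 77j + 1. Since 7 ∣ 77, reducing mod 7 gives n ≡ 1 (mod 7); since 11 ∣ 77, reducing mod 11 gives n ≡ 1 (mod 11).

[⇐] Conversely, if n ≡ 1 (mod 7) and n ≡ 1 (mod 11), then by the Chinese remainder theorem n ≡ 1 (mod 77). This is exactly n ≡ 1 (mod 77).

Equivalent; both directions hold.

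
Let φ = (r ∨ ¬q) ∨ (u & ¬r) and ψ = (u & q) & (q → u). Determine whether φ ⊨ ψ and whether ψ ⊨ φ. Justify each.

(⇐) Assume the antecedent. If q is true, the antecedent forces (q = T, r = F, u = T) or (q = T, r = T, u = T), and (r ∨ ¬q) ∨ (u & ¬r) holds there. If q is false, the antecedent cannot hold. Either way (r ∨ ¬q) ∨ (u & ¬r) holds.

(⇒) This fails. Under q = F, r = F, u = F, the left side is true but the right side is false.

Not equivalent: only (⇐) holds.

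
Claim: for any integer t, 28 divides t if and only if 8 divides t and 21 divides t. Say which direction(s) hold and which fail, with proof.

The forward direction fails; the converse holds.

Forward direction. This fails: take t = 28. Certainly 28 ∣ 28, but 8 ∤ 28.

Converse. Suppose 8 ∣ t and 21 ∣ t. Any common multiple of 8 and 21 is a multiple of their lcm; here gcd(8, 21) = 1, so lcm(8, 21) = 8·21 = 168, so 168 ∣ t. Since 28 ∣ 168, it follows that 28 ∣ t.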